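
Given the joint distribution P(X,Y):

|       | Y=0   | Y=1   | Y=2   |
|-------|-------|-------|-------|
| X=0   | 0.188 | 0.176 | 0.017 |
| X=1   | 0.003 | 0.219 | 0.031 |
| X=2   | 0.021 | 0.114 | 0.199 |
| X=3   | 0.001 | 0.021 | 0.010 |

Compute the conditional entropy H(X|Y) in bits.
1.3214 bits

H(X|Y) = H(X,Y) - H(Y)

H(X,Y) = -Σ_{x,y} P(x,y) log₂ P(x,y). Per-cell terms -P(x,y)·log₂P(x,y):
  X=0: 0.45330, 0.44112, 0.09993
  X=1: 0.02514, 0.47983, 0.15536
  X=2: 0.11704, 0.35715, 0.46350
  X=3: 0.00997, 0.11704, 0.06644
Sum of the 12 terms: H(X,Y) = 2.7858 bits

Marginal of Y (column sums):
  P(Y=0) = 0.188 + 0.003 + 0.021 + 0.001 = 0.213
  P(Y=1) = 0.176 + 0.219 + 0.114 + 0.021 = 0.530
  P(Y=2) = 0.017 + 0.031 + 0.199 + 0.010 = 0.257
H(Y) = -[0.213·log₂(0.213) + 0.530·log₂(0.530) + 0.257·log₂(0.257)]
  = 0.47522 + 0.48545 + 0.50376 = 1.4644 bits

H(X|Y) = H(X,Y) - H(Y) = 2.7858 - 1.4644 = 1.3214 bits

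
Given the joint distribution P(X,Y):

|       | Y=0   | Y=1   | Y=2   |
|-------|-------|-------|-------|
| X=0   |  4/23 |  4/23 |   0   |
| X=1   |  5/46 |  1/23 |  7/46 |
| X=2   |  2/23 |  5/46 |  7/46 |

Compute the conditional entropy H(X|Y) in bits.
1.3233 bits

H(X|Y) = H(X,Y) - H(Y)

H(X,Y) = -Σ_{x,y} P(x,y) log₂ P(x,y). Per-cell terms -P(x,y)·log₂P(x,y):
  X=0: 0.4389, 0.4389, 0.0000
  X=1: 0.3480, 0.1967, 0.4133
  X=2: 0.3064, 0.3480, 0.4133
  (cells with P = 0 contribute 0)
Sum of the 9 terms: H(X,Y) = 2.9035 bits

Marginal of Y (column sums):
  P(Y=0) = 4/23 + 5/46 + 2/23 = 17/46
  P(Y=1) = 4/23 + 1/23 + 5/46 = 15/46
  P(Y=2) = 0 + 7/46 + 7/46 = 7/23
H(Y) = -[(17/46)·log₂(17/46) + (15/46)·log₂(15/46) + (7/23)·log₂(7/23)]
  = 0.5307 + 0.5272 + 0.5223 = 1.5802 bits

H(X|Y) = H(X,Y) - H(Y) = 2.9035 - 1.5802 = 1.3233 bits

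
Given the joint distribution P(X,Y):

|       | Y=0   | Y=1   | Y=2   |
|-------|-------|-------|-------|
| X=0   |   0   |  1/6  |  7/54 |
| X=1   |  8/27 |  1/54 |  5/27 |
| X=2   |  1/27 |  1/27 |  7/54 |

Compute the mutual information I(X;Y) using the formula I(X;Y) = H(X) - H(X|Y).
0.3937 bits

I(X;Y) = H(X) - H(X|Y)

Marginal of X (row sums):
  P(X=0) = 0 + 1/6 + 7/54 = 8/27
  P(X=1) = 8/27 + 1/54 + 5/27 = 1/2
  P(X=2) = 1/27 + 1/27 + 7/54 = 11/54
H(X) = -[(8/27)·log₂(8/27) + (1/2)·log₂(1/2) + (11/54)·log₂(11/54)]
  = 0.51996667 + 0.50000000 + 0.46759287 = 1.4875595 bits

Marginal of Y (column sums):
  P(Y=0) = 0 + 8/27 + 1/27 = 1/3
  P(Y=1) = 1/6 + 1/54 + 1/27 = 2/9
  P(Y=2) = 7/54 + 5/27 + 7/54 = 4/9
H(X|Y) = Σ_y P(y)·H(X|Y=y):
  Y=0: P(Y=0) = 1/3, P(X|Y=0) = (0, 8/9, 1/9) → H(X|Y=0) = 0.50325833
  Y=1: P(Y=1) = 2/9, P(X|Y=1) = (3/4, 1/12, 1/6) → H(X|Y=1) = 1.04085208
  Y=2: P(Y=2) = 4/9, P(X|Y=2) = (7/24, 5/12, 7/24) → H(X|Y=2) = 1.56320209
H(X|Y) = (1/3)·0.50325833 + (2/9)·1.04085208 + (4/9)·1.56320209 = 1.0938097 bits

I(X;Y) = H(X) - H(X|Y) = 1.4875595 - 1.0938097 = 0.3937 bits

Cross-check via I(X;Y) = H(X) + H(Y) - H(X,Y): computing H(Y) from the column sums and H(X,Y) from the 9 cells in the same way gives H(Y) = 1.5304931 bits and H(X,Y) = 2.6243028 bits, so
I(X;Y) = 1.4875595 + 1.5304931 - 2.6243028 = 0.3937 bits ✓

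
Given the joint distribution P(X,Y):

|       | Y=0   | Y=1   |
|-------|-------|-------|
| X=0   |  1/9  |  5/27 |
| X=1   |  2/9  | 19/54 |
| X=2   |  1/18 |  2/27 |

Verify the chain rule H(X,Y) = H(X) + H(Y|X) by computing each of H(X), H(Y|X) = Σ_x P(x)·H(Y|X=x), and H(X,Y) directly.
H(X) = 1.3617 bits, H(Y|X) = 0.9633 bits, H(X,Y) = 2.3250 bits

Marginal of X (row sums):
  P(X=0) = 1/9 + 5/27 = 8/27
  P(X=1) = 2/9 + 19/54 = 31/54
  P(X=2) = 1/18 + 2/27 = 7/54
H(X) = -[(8/27)·log₂(8/27) + (31/54)·log₂(31/54) + (7/54)·log₂(7/54)]
  = 0.51997 + 0.45966 + 0.38209 = 1.3617 bits

H(Y|X) = Σ_x P(x)·H(Y|X=x):
  X=0: P(X=0) = 8/27, P(Y|X=0) = (3/8, 5/8) → H(Y|X=0) = 0.95443
  X=1: P(X=1) = 31/54, P(Y|X=1) = (12/31, 19/31) → H(Y|X=1) = 0.96290
  X=2: P(X=2) = 7/54, P(Y|X=2) = (3/7, 4/7) → H(Y|X=2) = 0.98523
H(Y|X) = (8/27)·0.95443 + (31/54)·0.96290 + (7/54)·0.98523 = 0.9633 bits

H(X,Y) = -Σ_{x,y} P(x,y) log₂ P(x,y). Per-cell terms -P(x,y)·log₂P(x,y):
  X=0: 0.35221, 0.45055
  X=1: 0.48221, 0.53023
  X=2: 0.23166, 0.27814
Sum of the 6 terms: H(X,Y) = 2.3250 bits

Chain rule check:
  H(X) + H(Y|X) = 1.3617 + 0.9633 = 2.3250 bits
  H(X,Y) = 2.3250 bits
✓ Chain rule verified.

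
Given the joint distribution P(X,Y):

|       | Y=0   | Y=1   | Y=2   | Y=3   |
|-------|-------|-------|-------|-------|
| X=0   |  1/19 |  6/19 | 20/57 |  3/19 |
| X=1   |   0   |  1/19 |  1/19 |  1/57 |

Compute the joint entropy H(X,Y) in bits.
2.2488 bits

H(X,Y) = -Σ_{x,y} P(x,y) log₂ P(x,y). Per-cell terms -P(x,y)·log₂P(x,y):
  X=0: 0.223575, 0.525147, 0.530162, 0.420468
  X=1: 0.000000, 0.223575, 0.223575, 0.102331
  (cells with P = 0 contribute 0)
Sum of the 8 terms: H(X,Y) = 2.2488 bits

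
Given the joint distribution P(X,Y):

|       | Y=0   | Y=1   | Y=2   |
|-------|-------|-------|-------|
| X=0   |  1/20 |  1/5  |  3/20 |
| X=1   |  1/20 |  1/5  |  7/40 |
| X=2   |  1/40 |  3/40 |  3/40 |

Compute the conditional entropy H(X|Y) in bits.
1.4912 bits

H(X|Y) = H(X,Y) - H(Y)

H(X,Y) = -Σ_{x,y} P(x,y) log₂ P(x,y). Per-cell terms -P(x,y)·log₂P(x,y):
  X=0: 0.216096, 0.464386, 0.410545
  X=1: 0.216096, 0.464386, 0.440050
  X=2: 0.133048, 0.280272, 0.280272
Sum of the 9 terms: H(X,Y) = 2.90515 bits

Marginal of Y (column sums):
  P(Y=0) = 1/20 + 1/20 + 1/40 = 1/8
  P(Y=1) = 1/5 + 1/5 + 3/40 = 19/40
  P(Y=2) = 3/20 + 7/40 + 3/40 = 2/5
H(Y) = -[(1/8)·log₂(1/8) + (19/40)·log₂(19/40) + (2/5)·log₂(2/5)]
  = 0.375000 + 0.510150 + 0.528771 = 1.41392 bits

H(X|Y) = H(X,Y) - H(Y) = 2.90515 - 1.41392 = 1.4912 bits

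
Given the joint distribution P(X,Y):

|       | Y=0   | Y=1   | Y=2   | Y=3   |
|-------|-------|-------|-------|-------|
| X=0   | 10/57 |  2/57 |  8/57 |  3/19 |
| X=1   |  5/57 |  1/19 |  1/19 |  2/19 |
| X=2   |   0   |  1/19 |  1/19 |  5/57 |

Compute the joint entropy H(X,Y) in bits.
3.2803 bits

H(X,Y) = -Σ_{x,y} P(x,y) log₂ P(x,y). Per-cell terms -P(x,y)·log₂P(x,y):
  X=0: 0.44052, 0.16958, 0.39760, 0.42047
  X=1: 0.30798, 0.22358, 0.22358, 0.34189
  X=2: 0.00000, 0.22358, 0.22358, 0.30798
  (cells with P = 0 contribute 0)
Sum of the 12 terms: H(X,Y) = 3.2803 bits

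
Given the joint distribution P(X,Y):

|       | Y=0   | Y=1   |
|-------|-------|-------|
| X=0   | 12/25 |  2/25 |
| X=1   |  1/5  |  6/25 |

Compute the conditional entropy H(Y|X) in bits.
0.7687 bits

H(Y|X) = H(X,Y) - H(X)

H(X,Y) = -Σ_{x,y} P(x,y) log₂ P(x,y). Per-cell terms -P(x,y)·log₂P(x,y):
  X=0: 0.50827, 0.29151
  X=1: 0.46439, 0.49413
Sum of the 4 terms: H(X,Y) = 1.7583 bits

Marginal of X (row sums):
  P(X=0) = 12/25 + 2/25 = 14/25
  P(X=1) = 1/5 + 6/25 = 11/25
H(X) = -[(14/25)·log₂(14/25) + (11/25)·log₂(11/25)]
  = 0.46844 + 0.52115 = 0.9896 bits

H(Y|X) = H(X,Y) - H(X) = 1.7583 - 0.9896 = 0.7687 bits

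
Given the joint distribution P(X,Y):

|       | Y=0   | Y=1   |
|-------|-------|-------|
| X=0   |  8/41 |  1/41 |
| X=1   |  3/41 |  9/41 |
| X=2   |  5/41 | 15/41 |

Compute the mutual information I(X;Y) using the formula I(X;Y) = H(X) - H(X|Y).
0.2213 bits

I(X;Y) = H(X) - H(X|Y)

Marginal of X (row sums):
  P(X=0) = 8/41 + 1/41 = 9/41
  P(X=1) = 3/41 + 9/41 = 12/41
  P(X=2) = 5/41 + 15/41 = 20/41
H(X) = -[(9/41)·log₂(9/41) + (12/41)·log₂(12/41) + (20/41)·log₂(20/41)]
  = 0.4802 + 0.5188 + 0.5052 = 1.5042 bits

Marginal of Y (column sums):
  P(Y=0) = 8/41 + 3/41 + 5/41 = 16/41
  P(Y=1) = 1/41 + 9/41 + 15/41 = 25/41
H(X|Y) = Σ_y P(y)·H(X|Y=y):
  Y=0: P(Y=0) = 16/41, P(X|Y=0) = (1/2, 3/16, 5/16) → H(X|Y=0) = 1.4772
  Y=1: P(Y=1) = 25/41, P(X|Y=1) = (1/25, 9/25, 3/5) → H(X|Y=1) = 1.1585
H(X|Y) = (16/41)·1.4772 + (25/41)·1.1585 = 1.2829 bits

I(X;Y) = H(X) - H(X|Y) = 1.5042 - 1.2829 = 0.2213 bits

Cross-check via I(X;Y) = H(X) + H(Y) - H(X,Y): computing H(Y) from the column sums and H(X,Y) from the 6 cells in the same way gives H(Y) = 0.9650 bits and H(X,Y) = 2.2479 bits, so
I(X;Y) = 1.5042 + 0.9650 - 2.2479 = 0.2213 bits ✓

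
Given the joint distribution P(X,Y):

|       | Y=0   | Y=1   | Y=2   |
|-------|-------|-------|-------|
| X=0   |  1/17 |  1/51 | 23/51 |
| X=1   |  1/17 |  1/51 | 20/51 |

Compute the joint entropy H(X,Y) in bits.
1.7510 bits

H(X,Y) = -Σ_{x,y} P(x,y) log₂ P(x,y). Per-cell terms -P(x,y)·log₂P(x,y):
  X=0: 0.24044, 0.11122, 0.51811
  X=1: 0.24044, 0.11122, 0.52961
Sum of the 6 terms: H(X,Y) = 1.7510 bits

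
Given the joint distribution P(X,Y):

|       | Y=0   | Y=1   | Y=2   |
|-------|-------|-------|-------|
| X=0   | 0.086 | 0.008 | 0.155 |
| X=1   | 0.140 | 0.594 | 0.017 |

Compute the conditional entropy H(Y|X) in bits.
0.9107 bits

H(Y|X) = H(X,Y) - H(X)

H(X,Y) = -Σ_{x,y} P(x,y) log₂ P(x,y). Per-cell terms -P(x,y)·log₂P(x,y):
  X=0: 0.30440, 0.05573, 0.41690
  X=1: 0.39711, 0.44637, 0.09993
Sum of the 6 terms: H(X,Y) = 1.7204 bits

Marginal of X (row sums):
  P(X=0) = 0.086 + 0.008 + 0.155 = 0.249
  P(X=1) = 0.140 + 0.594 + 0.017 = 0.751
H(X) = -[0.249·log₂(0.249) + 0.751·log₂(0.751)]
  = 0.49944 + 0.31025 = 0.8097 bits

H(Y|X) = H(X,Y) - H(X) = 1.7204 - 0.8097 = 0.9107 bits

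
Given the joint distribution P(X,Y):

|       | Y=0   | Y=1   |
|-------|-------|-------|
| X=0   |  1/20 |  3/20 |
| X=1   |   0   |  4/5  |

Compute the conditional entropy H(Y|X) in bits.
0.1623 bits

H(Y|X) = H(X,Y) - H(X)

H(X,Y) = -Σ_{x,y} P(x,y) log₂ P(x,y). Per-cell terms -P(x,y)·log₂P(x,y):
  X=0: 0.21610, 0.41054
  X=1: 0.00000, 0.25754
  (cells with P = 0 contribute 0)
Sum of the 4 terms: H(X,Y) = 0.8842 bits

Marginal of X (row sums):
  P(X=0) = 1/20 + 3/20 = 1/5
  P(X=1) = 0 + 4/5 = 4/5
H(X) = -[(1/5)·log₂(1/5) + (4/5)·log₂(4/5)]
  = 0.46439 + 0.25754 = 0.7219 bits

H(Y|X) = H(X,Y) - H(X) = 0.8842 - 0.7219 = 0.1623 bits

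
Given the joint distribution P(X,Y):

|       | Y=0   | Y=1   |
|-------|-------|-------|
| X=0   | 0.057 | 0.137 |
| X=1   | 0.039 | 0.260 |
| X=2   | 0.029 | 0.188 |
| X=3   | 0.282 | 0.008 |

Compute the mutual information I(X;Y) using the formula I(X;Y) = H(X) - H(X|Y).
0.4625 bits

I(X;Y) = H(X) - H(X|Y)

Marginal of X (row sums):
  P(X=0) = 0.057 + 0.137 = 0.194
  P(X=1) = 0.039 + 0.260 = 0.299
  P(X=2) = 0.029 + 0.188 = 0.217
  P(X=3) = 0.282 + 0.008 = 0.290
H(X) = -[0.194·log₂(0.194) + 0.299·log₂(0.299) + 0.217·log₂(0.217) + 0.290·log₂(0.290)]
  = 0.4590 + 0.5208 + 0.4783 + 0.5179 = 1.9760 bits

Marginal of Y (column sums):
  P(Y=0) = 0.057 + 0.039 + 0.029 + 0.282 = 0.407
  P(Y=1) = 0.137 + 0.260 + 0.188 + 0.008 = 0.593
H(X|Y) = Σ_y P(y)·H(X|Y=y):
  Y=0: P(Y=0) = 0.407, P(X|Y=0) = (57/407, 39/407, 29/407, 282/407) → H(X|Y=0) = 1.3597
  Y=1: P(Y=1) = 0.593, P(X|Y=1) = (137/593, 260/593, 188/593, 8/593) → H(X|Y=1) = 1.6191
H(X|Y) = 0.407·1.3597 + 0.593·1.6191 = 1.5135 bits

I(X;Y) = H(X) - H(X|Y) = 1.9760 - 1.5135 = 0.4625 bits

Cross-check via I(X;Y) = H(X) + H(Y) - H(X,Y): computing H(Y) from the column sums and H(X,Y) from the 8 cells in the same way gives H(Y) = 0.9749 bits and H(X,Y) = 2.4884 bits, so
I(X;Y) = 1.9760 + 0.9749 - 2.4884 = 0.4625 bits ✓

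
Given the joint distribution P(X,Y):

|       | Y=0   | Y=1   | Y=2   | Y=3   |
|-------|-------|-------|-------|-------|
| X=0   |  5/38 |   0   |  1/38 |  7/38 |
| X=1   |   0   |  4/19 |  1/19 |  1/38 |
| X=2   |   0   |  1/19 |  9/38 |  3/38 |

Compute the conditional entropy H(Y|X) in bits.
1.2347 bits

H(Y|X) = H(X,Y) - H(X)

H(X,Y) = -Σ_{x,y} P(x,y) log₂ P(x,y). Per-cell terms -P(x,y)·log₂P(x,y):
  X=0: 0.385000, 0.000000, 0.138103, 0.449579
  X=1: 0.000000, 0.473248, 0.223575, 0.138103
  X=2: 0.000000, 0.223575, 0.492158, 0.289181
  (cells with P = 0 contribute 0)
Sum of the 12 terms: H(X,Y) = 2.81252 bits

Marginal of X (row sums):
  P(X=0) = 5/38 + 0 + 1/38 + 7/38 = 13/38
  P(X=1) = 0 + 4/19 + 1/19 + 1/38 = 11/38
  P(X=2) = 0 + 1/19 + 9/38 + 3/38 = 7/19
H(X) = -[(13/38)·log₂(13/38) + (11/38)·log₂(11/38) + (7/19)·log₂(7/19)]
  = 0.529404 + 0.517722 + 0.530737 = 1.57786 bits

H(Y|X) = H(X,Y) - H(X) = 2.81252 - 1.57786 = 1.2347 bits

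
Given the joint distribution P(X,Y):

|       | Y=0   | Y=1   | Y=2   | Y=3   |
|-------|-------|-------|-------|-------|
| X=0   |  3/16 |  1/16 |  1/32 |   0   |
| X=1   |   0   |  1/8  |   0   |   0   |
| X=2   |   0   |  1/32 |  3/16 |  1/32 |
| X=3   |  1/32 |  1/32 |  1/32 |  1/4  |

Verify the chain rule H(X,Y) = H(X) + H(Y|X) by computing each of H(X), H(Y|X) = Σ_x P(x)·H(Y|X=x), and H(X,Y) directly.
H(X) = 1.9193 bits, H(Y|X) = 1.0489 bits, H(X,Y) = 2.9681 bits

Marginal of X (row sums):
  P(X=0) = 3/16 + 1/16 + 1/32 + 0 = 9/32
  P(X=1) = 0 + 1/8 + 0 + 0 = 1/8
  P(X=2) = 0 + 1/32 + 3/16 + 1/32 = 1/4
  P(X=3) = 1/32 + 1/32 + 1/32 + 1/4 = 11/32
H(X) = -[(9/32)·log₂(9/32) + (1/8)·log₂(1/8) + (1/4)·log₂(1/4) + (11/32)·log₂(11/32)]
  = 0.51471 + 0.37500 + 0.50000 + 0.52957 = 1.9193 bits

H(Y|X) = Σ_x P(x)·H(Y|X=x):
  X=0: P(X=0) = 9/32, P(Y|X=0) = (2/3, 2/9, 1/9, 0) → H(Y|X=0) = 1.22439
  X=1: P(X=1) = 1/8, P(Y|X=1) = (0, 1, 0, 0) → H(Y|X=1) = 0.00000
  X=2: P(X=2) = 1/4, P(Y|X=2) = (0, 1/8, 3/4, 1/8) → H(Y|X=2) = 1.06128
  X=3: P(X=3) = 11/32, P(Y|X=3) = (1/11, 1/11, 1/11, 8/11) → H(Y|X=3) = 1.27761
H(Y|X) = (9/32)·1.22439 + (1/8)·0.00000 + (1/4)·1.06128 + (11/32)·1.27761 = 1.0489 bits

H(X,Y) = -Σ_{x,y} P(x,y) log₂ P(x,y). Per-cell terms -P(x,y)·log₂P(x,y):
  X=0: 0.45282, 0.25000, 0.15625, 0.00000
  X=1: 0.00000, 0.37500, 0.00000, 0.00000
  X=2: 0.00000, 0.15625, 0.45282, 0.15625
  X=3: 0.15625, 0.15625, 0.15625, 0.50000
  (cells with P = 0 contribute 0)
Sum of the 16 terms: H(X,Y) = 2.9681 bits

Chain rule check:
  H(X) + H(Y|X) = 1.9193 + 1.0489 = 2.9682 bits
  H(X,Y) = 2.9681 bits
✓ Chain rule verified (Δ = 0.0001 is 4-dp rounding noise: each of the three values was rounded independently).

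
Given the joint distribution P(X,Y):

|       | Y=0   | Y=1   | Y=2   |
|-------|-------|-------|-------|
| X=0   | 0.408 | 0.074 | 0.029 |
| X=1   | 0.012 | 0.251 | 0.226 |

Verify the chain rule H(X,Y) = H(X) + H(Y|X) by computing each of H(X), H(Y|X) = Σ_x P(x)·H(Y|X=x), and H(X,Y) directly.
H(X) = 0.9997 bits, H(Y|X) = 1.0162 bits, H(X,Y) = 2.0158 bits

Marginal of X (row sums):
  P(X=0) = 0.408 + 0.074 + 0.029 = 0.511
  P(X=1) = 0.012 + 0.251 + 0.226 = 0.489
H(X) = -[0.511·log₂(0.511) + 0.489·log₂(0.489)]
  = 0.494957 + 0.504694 = 0.9997 bits

H(Y|X) = Σ_x P(x)·H(Y|X=x):
  X=0: P(X=0) = 0.511, P(Y|X=0) = (408/511, 74/511, 29/511) → H(Y|X=0) = 0.897902
  X=1: P(X=1) = 0.489, P(Y|X=1) = (4/163, 251/489, 226/489) → H(Y|X=1) = 1.139749
H(Y|X) = 0.511·0.897902 + 0.489·1.139749 = 1.0162 bits

H(X,Y) = -Σ_{x,y} P(x,y) log₂ P(x,y). Per-cell terms -P(x,y)·log₂P(x,y):
  X=0: 0.527690, 0.277968, 0.148126
  X=1: 0.076570, 0.500554, 0.484907
Sum of the 6 terms: H(X,Y) = 2.0158 bits

Chain rule check:
  H(X) + H(Y|X) = 0.9997 + 1.0162 = 2.0159 bits
  H(X,Y) = 2.0158 bits
✓ Chain rule verified (Δ = 0.0001 is 4-dp rounding noise: each of the three values was rounded independently).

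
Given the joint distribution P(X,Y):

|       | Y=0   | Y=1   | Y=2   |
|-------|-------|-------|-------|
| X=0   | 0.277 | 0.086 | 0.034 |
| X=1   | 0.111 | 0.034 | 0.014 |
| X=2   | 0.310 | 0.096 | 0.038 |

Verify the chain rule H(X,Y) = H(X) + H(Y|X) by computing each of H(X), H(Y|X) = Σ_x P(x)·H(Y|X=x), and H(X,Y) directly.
H(X) = 1.4710 bits, H(Y|X) = 1.1440 bits, H(X,Y) = 2.6150 bits

Marginal of X (row sums):
  P(X=0) = 0.277 + 0.086 + 0.034 = 0.397
  P(X=1) = 0.111 + 0.034 + 0.014 = 0.159
  P(X=2) = 0.310 + 0.096 + 0.038 = 0.444
H(X) = -[0.397·log₂(0.397) + 0.159·log₂(0.159) + 0.444·log₂(0.444)]
  = 0.52912 + 0.42181 + 0.52009 = 1.4710 bits

H(Y|X) = Σ_x P(x)·H(Y|X=x):
  X=0: P(X=0) = 0.397, P(Y|X=0) = (277/397, 86/397, 34/397) → H(Y|X=0) = 1.14398
  X=1: P(X=1) = 0.159, P(Y|X=1) = (37/53, 34/159, 14/159) → H(Y|X=1) = 1.14649
  X=2: P(X=2) = 0.444, P(Y|X=2) = (155/222, 8/37, 19/222) → H(Y|X=2) = 1.14312
H(Y|X) = 0.397·1.14398 + 0.159·1.14649 + 0.444·1.14312 = 1.1440 bits

H(X,Y) = -Σ_{x,y} P(x,y) log₂ P(x,y). Per-cell terms -P(x,y)·log₂P(x,y):
  X=0: 0.51302, 0.30440, 0.16586
  X=1: 0.35202, 0.16586, 0.08622
  X=2: 0.52379, 0.32456, 0.17928
Sum of the 9 terms: H(X,Y) = 2.6150 bits

Chain rule check:
  H(X) + H(Y|X) = 1.4710 + 1.1440 = 2.6150 bits
  H(X,Y) = 2.6150 bits
✓ Chain rule verified.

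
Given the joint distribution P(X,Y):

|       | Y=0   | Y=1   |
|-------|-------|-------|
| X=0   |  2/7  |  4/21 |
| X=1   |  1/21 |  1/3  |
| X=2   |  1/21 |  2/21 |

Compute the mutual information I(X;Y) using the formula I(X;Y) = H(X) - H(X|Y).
0.1581 bits

I(X;Y) = H(X) - H(X|Y)

Marginal of X (row sums):
  P(X=0) = 2/7 + 4/21 = 10/21
  P(X=1) = 1/21 + 1/3 = 8/21
  P(X=2) = 1/21 + 2/21 = 1/7
H(X) = -[(10/21)·log₂(10/21) + (8/21)·log₂(8/21) + (1/7)·log₂(1/7)]
  = 0.5097 + 0.5304 + 0.4011 = 1.4412 bits

Marginal of Y (column sums):
  P(Y=0) = 2/7 + 1/21 + 1/21 = 8/21
  P(Y=1) = 4/21 + 1/3 + 2/21 = 13/21
H(X|Y) = Σ_y P(y)·H(X|Y=y):
  Y=0: P(Y=0) = 8/21, P(X|Y=0) = (3/4, 1/8, 1/8) → H(X|Y=0) = 1.0613
  Y=1: P(Y=1) = 13/21, P(X|Y=1) = (4/13, 7/13, 2/13) → H(X|Y=1) = 1.4196
H(X|Y) = (8/21)·1.0613 + (13/21)·1.4196 = 1.2831 bits

I(X;Y) = H(X) - H(X|Y) = 1.4412 - 1.2831 = 0.1581 bits

Cross-check via I(X;Y) = H(X) + H(Y) - H(X,Y): computing H(Y) from the column sums and H(X,Y) from the 6 cells in the same way gives H(Y) = 0.9587 bits and H(X,Y) = 2.2418 bits, so
I(X;Y) = 1.4412 + 0.9587 - 2.2418 = 0.1581 bits ✓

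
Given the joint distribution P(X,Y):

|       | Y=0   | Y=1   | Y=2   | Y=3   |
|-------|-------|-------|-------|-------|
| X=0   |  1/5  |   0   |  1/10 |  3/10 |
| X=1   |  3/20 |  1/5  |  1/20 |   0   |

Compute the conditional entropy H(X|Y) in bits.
0.4826 bits

H(X|Y) = H(X,Y) - H(Y)

H(X,Y) = -Σ_{x,y} P(x,y) log₂ P(x,y). Per-cell terms -P(x,y)·log₂P(x,y):
  X=0: 0.4644, 0.0000, 0.3322, 0.5211
  X=1: 0.4105, 0.4644, 0.2161, 0.0000
  (cells with P = 0 contribute 0)
Sum of the 8 terms: H(X,Y) = 2.4087 bits

Marginal of Y (column sums):
  P(Y=0) = 1/5 + 3/20 = 7/20
  P(Y=1) = 0 + 1/5 = 1/5
  P(Y=2) = 1/10 + 1/20 = 3/20
  P(Y=3) = 3/10 + 0 = 3/10
H(Y) = -[(7/20)·log₂(7/20) + (1/5)·log₂(1/5) + (3/20)·log₂(3/20) + (3/10)·log₂(3/10)]
  = 0.5301 + 0.4644 + 0.4105 + 0.5211 = 1.9261 bits

H(X|Y) = H(X,Y) - H(Y) = 2.4087 - 1.9261 = 0.4826 bits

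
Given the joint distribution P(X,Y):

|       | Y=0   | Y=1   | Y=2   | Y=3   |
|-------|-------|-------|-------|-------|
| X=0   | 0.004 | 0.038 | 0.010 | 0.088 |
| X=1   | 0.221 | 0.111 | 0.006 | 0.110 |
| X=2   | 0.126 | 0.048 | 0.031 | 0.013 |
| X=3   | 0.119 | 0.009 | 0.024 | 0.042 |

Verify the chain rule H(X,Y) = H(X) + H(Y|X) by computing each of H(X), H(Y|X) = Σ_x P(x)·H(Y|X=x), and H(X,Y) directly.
H(X) = 1.8541 bits, H(Y|X) = 1.5314 bits, H(X,Y) = 3.3855 bits

Marginal of X (row sums):
  P(X=0) = 0.004 + 0.038 + 0.010 + 0.088 = 0.140
  P(X=1) = 0.221 + 0.111 + 0.006 + 0.110 = 0.448
  P(X=2) = 0.126 + 0.048 + 0.031 + 0.013 = 0.218
  P(X=3) = 0.119 + 0.009 + 0.024 + 0.042 = 0.194
H(X) = -[0.140·log₂(0.140) + 0.448·log₂(0.448) + 0.218·log₂(0.218) + 0.194·log₂(0.194)]
  = 0.397110 + 0.518976 + 0.479077 + 0.458979 = 1.8541 bits

H(Y|X) = Σ_x P(x)·H(Y|X=x):
  X=0: P(X=0) = 0.140, P(Y|X=0) = (1/35, 19/70, 1/14, 22/35) → H(Y|X=0) = 1.350208
  X=1: P(X=1) = 0.448, P(Y|X=1) = (221/448, 111/448, 3/224, 55/224) → H(Y|X=1) = 1.582431
  X=2: P(X=2) = 0.218, P(Y|X=2) = (63/109, 24/109, 31/218, 13/218) → H(Y|X=2) = 1.580564
  X=3: P(X=3) = 0.194, P(Y|X=3) = (119/194, 9/194, 12/97, 21/97) → H(Y|X=3) = 1.488938
H(Y|X) = 0.140·1.350208 + 0.448·1.582431 + 0.218·1.580564 + 0.194·1.488938 = 1.5314 bits

H(X,Y) = -Σ_{x,y} P(x,y) log₂ P(x,y). Per-cell terms -P(x,y)·log₂P(x,y):
  X=0: 0.031863, 0.179279, 0.066439, 0.308559
  X=1: 0.481312, 0.352022, 0.044285, 0.350287
  X=2: 0.376552, 0.210279, 0.155359, 0.081449
  X=3: 0.365445, 0.061163, 0.129140, 0.192086
Sum of the 16 terms: H(X,Y) = 3.3855 bits

Chain rule check:
  H(X) + H(Y|X) = 1.8541 + 1.5314 = 3.3855 bits
  H(X,Y) = 3.3855 bits
✓ Chain rule verified.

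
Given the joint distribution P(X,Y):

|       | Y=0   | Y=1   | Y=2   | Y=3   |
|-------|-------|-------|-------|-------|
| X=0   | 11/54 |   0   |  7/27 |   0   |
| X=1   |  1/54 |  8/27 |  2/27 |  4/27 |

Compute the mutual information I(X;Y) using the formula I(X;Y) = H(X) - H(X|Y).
0.6493 bits

I(X;Y) = H(X) - H(X|Y)

Marginal of X (row sums):
  P(X=0) = 11/54 + 0 + 7/27 + 0 = 25/54
  P(X=1) = 1/54 + 8/27 + 2/27 + 4/27 = 29/54
H(X) = -[(25/54)·log₂(25/54) + (29/54)·log₂(29/54)]
  = 0.51437 + 0.48167 = 0.9960 bits

Marginal of Y (column sums):
  P(Y=0) = 11/54 + 1/54 = 2/9
  P(Y=1) = 0 + 8/27 = 8/27
  P(Y=2) = 7/27 + 2/27 = 1/3
  P(Y=3) = 0 + 4/27 = 4/27
H(X|Y) = Σ_y P(y)·H(X|Y=y):
  Y=0: P(Y=0) = 2/9, P(X|Y=0) = (11/12, 1/12) → H(X|Y=0) = 0.41382
  Y=1: P(Y=1) = 8/27, P(X|Y=1) = (0, 1) → H(X|Y=1) = 0.00000
  Y=2: P(Y=2) = 1/3, P(X|Y=2) = (7/9, 2/9) → H(X|Y=2) = 0.76420
  Y=3: P(Y=3) = 4/27, P(X|Y=3) = (0, 1) → H(X|Y=3) = 0.00000
H(X|Y) = (2/9)·0.41382 + (8/27)·0.00000 + (1/3)·0.76420 + (4/27)·0.00000 = 0.3467 bits

I(X;Y) = H(X) - H(X|Y) = 0.9960 - 0.3467 = 0.6493 bits

Cross-check via I(X;Y) = H(X) + H(Y) - H(X,Y): computing H(Y) from the column sums and H(X,Y) from the 8 cells in the same way gives H(Y) = 1.9386 bits and H(X,Y) = 2.2853 bits, so
I(X;Y) = 0.9960 + 1.9386 - 2.2853 = 0.6493 bits ✓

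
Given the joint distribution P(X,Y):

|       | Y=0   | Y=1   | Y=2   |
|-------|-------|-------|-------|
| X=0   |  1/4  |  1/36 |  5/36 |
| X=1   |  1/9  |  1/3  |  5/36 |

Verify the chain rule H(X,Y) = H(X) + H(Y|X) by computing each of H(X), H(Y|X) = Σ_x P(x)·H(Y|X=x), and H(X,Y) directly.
H(X) = 0.9799 bits, H(Y|X) = 1.3354 bits, H(X,Y) = 2.3153 bits

Marginal of X (row sums):
  P(X=0) = 1/4 + 1/36 + 5/36 = 5/12
  P(X=1) = 1/9 + 1/3 + 5/36 = 7/12
H(X) = -[(5/12)·log₂(5/12) + (7/12)·log₂(7/12)]
  = 0.5263 + 0.4536 = 0.9799 bits

H(Y|X) = Σ_x P(x)·H(Y|X=x):
  X=0: P(X=0) = 5/12, P(Y|X=0) = (3/5, 1/15, 1/3) → H(Y|X=0) = 1.2310
  X=1: P(X=1) = 7/12, P(Y|X=1) = (4/21, 4/7, 5/21) → H(Y|X=1) = 1.4100
H(Y|X) = (5/12)·1.2310 + (7/12)·1.4100 = 1.3354 bits

H(X,Y) = -Σ_{x,y} P(x,y) log₂ P(x,y). Per-cell terms -P(x,y)·log₂P(x,y):
  X=0: 0.5000, 0.1436, 0.3956
  X=1: 0.3522, 0.5283, 0.3956
Sum of the 6 terms: H(X,Y) = 2.3153 bits

Chain rule check:
  H(X) + H(Y|X) = 0.9799 + 1.3354 = 2.3153 bits
  H(X,Y) = 2.3153 bits
✓ Chain rule verified.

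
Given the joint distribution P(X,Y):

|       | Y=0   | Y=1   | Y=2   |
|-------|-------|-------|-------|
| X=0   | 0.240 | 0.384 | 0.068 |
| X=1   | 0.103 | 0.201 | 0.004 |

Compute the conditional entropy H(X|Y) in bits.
0.8677 bits

H(X|Y) = H(X,Y) - H(Y)

H(X,Y) = -Σ_{x,y} P(x,y) log₂ P(x,y). Per-cell terms -P(x,y)·log₂P(x,y):
  X=0: 0.4941, 0.5302, 0.2637
  X=1: 0.3378, 0.4653, 0.0319
Sum of the 6 terms: H(X,Y) = 2.1230 bits

Marginal of Y (column sums):
  P(Y=0) = 0.240 + 0.103 = 0.343
  P(Y=1) = 0.384 + 0.201 = 0.585
  P(Y=2) = 0.068 + 0.004 = 0.072
H(Y) = -[0.343·log₂(0.343) + 0.585·log₂(0.585) + 0.072·log₂(0.072)]
  = 0.5295 + 0.4525 + 0.2733 = 1.2553 bits

H(X|Y) = H(X,Y) - H(Y) = 2.1230 - 1.2553 = 0.8677 bits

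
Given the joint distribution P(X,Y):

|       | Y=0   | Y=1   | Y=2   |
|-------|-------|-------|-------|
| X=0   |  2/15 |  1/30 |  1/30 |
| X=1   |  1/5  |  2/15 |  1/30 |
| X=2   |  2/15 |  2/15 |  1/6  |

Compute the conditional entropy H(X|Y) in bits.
1.4121 bits

H(X|Y) = H(X,Y) - H(Y)

H(X,Y) = -Σ_{x,y} P(x,y) log₂ P(x,y). Per-cell terms -P(x,y)·log₂P(x,y):
  X=0: 0.387585, 0.163563, 0.163563
  X=1: 0.464386, 0.387585, 0.163563
  X=2: 0.387585, 0.387585, 0.430827
Sum of the 9 terms: H(X,Y) = 2.93624 bits

Marginal of Y (column sums):
  P(Y=0) = 2/15 + 1/5 + 2/15 = 7/15
  P(Y=1) = 1/30 + 2/15 + 2/15 = 3/10
  P(Y=2) = 1/30 + 1/30 + 1/6 = 7/30
H(Y) = -[(7/15)·log₂(7/15) + (3/10)·log₂(3/10) + (7/30)·log₂(7/30)]
  = 0.513117 + 0.521090 + 0.489892 = 1.52410 bits

H(X|Y) = H(X,Y) - H(Y) = 2.93624 - 1.52410 = 1.4121 bits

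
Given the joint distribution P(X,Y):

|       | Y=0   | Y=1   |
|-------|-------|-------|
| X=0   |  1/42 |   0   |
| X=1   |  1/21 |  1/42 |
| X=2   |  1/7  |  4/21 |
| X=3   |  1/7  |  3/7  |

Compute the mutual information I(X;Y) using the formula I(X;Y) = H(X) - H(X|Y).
0.0827 bits

I(X;Y) = H(X) - H(X|Y)

Marginal of X (row sums):
  P(X=0) = 1/42 + 0 = 1/42
  P(X=1) = 1/21 + 1/42 = 1/14
  P(X=2) = 1/7 + 4/21 = 1/3
  P(X=3) = 1/7 + 3/7 = 4/7
H(X) = -[(1/42)·log₂(1/42) + (1/14)·log₂(1/14) + (1/3)·log₂(1/3) + (4/7)·log₂(4/7)]
  = 0.1284 + 0.2720 + 0.5283 + 0.4613 = 1.3900 bits

Marginal of Y (column sums):
  P(Y=0) = 1/42 + 1/21 + 1/7 + 1/7 = 5/14
  P(Y=1) = 0 + 1/42 + 4/21 + 3/7 = 9/14
H(X|Y) = Σ_y P(y)·H(X|Y=y):
  Y=0: P(Y=0) = 5/14, P(X|Y=0) = (1/15, 2/15, 2/5, 2/5) → H(X|Y=0) = 1.7056
  Y=1: P(Y=1) = 9/14, P(X|Y=1) = (0, 1/27, 8/27, 2/3) → H(X|Y=1) = 1.0860
H(X|Y) = (5/14)·1.7056 + (9/14)·1.0860 = 1.3073 bits

I(X;Y) = H(X) - H(X|Y) = 1.3900 - 1.3073 = 0.0827 bits

Cross-check via I(X;Y) = H(X) + H(Y) - H(X,Y): computing H(Y) from the column sums and H(X,Y) from the 8 cells in the same way gives H(Y) = 0.9403 bits and H(X,Y) = 2.2476 bits, so
I(X;Y) = 1.3900 + 0.9403 - 2.2476 = 0.0827 bits ✓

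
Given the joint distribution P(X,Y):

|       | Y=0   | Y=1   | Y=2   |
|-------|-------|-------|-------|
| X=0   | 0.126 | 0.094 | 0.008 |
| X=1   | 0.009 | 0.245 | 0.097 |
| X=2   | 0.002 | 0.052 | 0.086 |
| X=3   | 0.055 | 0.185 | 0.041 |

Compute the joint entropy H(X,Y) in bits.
3.0513 bits

H(X,Y) = -Σ_{x,y} P(x,y) log₂ P(x,y). Per-cell terms -P(x,y)·log₂P(x,y):
  X=0: 0.3766, 0.3207, 0.0557
  X=1: 0.0612, 0.4971, 0.3265
  X=2: 0.0179, 0.2218, 0.3044
  X=3: 0.2301, 0.4504, 0.1889
Sum of the 12 terms: H(X,Y) = 3.0513 bits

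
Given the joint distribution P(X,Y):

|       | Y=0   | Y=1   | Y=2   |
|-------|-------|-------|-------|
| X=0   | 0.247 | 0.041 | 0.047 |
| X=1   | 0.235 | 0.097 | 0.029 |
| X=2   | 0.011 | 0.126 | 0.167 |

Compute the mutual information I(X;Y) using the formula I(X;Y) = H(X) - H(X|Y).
0.3482 bits

I(X;Y) = H(X) - H(X|Y)

Marginal of X (row sums):
  P(X=0) = 0.247 + 0.041 + 0.047 = 0.335
  P(X=1) = 0.235 + 0.097 + 0.029 = 0.361
  P(X=2) = 0.011 + 0.126 + 0.167 = 0.304
H(X) = -[0.335·log₂(0.335) + 0.361·log₂(0.361) + 0.304·log₂(0.304)]
  = 0.52855 + 0.53064 + 0.52223 = 1.58142 bits

Marginal of Y (column sums):
  P(Y=0) = 0.247 + 0.235 + 0.011 = 0.493
  P(Y=1) = 0.041 + 0.097 + 0.126 = 0.264
  P(Y=2) = 0.047 + 0.029 + 0.167 = 0.243
H(X|Y) = Σ_y P(y)·H(X|Y=y):
  Y=0: P(Y=0) = 0.493, P(X|Y=0) = (247/493, 235/493, 11/493) → H(X|Y=0) = 1.13148
  Y=1: P(Y=1) = 0.264, P(X|Y=1) = (41/264, 97/264, 21/44) → H(X|Y=1) = 1.45732
  Y=2: P(Y=2) = 0.243, P(X|Y=2) = (47/243, 29/243, 167/243) → H(X|Y=2) = 1.19631
H(X|Y) = 0.493·1.13148 + 0.264·1.45732 + 0.243·1.19631 = 1.23326 bits

I(X;Y) = H(X) - H(X|Y) = 1.58142 - 1.23326 = 0.3482 bits

Cross-check via I(X;Y) = H(X) + H(Y) - H(X,Y): computing H(Y) from the column sums and H(X,Y) from the 9 cells in the same way gives H(Y) = 1.50623 bits and H(X,Y) = 2.73949 bits, so
I(X;Y) = 1.58142 + 1.50623 - 2.73949 = 0.3482 bits ✓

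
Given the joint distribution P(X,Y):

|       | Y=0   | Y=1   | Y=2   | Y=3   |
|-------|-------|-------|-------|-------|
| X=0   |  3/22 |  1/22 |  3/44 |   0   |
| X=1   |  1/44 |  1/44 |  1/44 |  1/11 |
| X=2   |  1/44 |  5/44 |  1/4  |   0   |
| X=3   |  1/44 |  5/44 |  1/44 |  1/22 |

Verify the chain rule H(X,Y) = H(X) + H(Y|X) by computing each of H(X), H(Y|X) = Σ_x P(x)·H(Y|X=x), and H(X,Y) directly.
H(X) = 1.9203 bits, H(Y|X) = 1.4133 bits, H(X,Y) = 3.3336 bits

Marginal of X (row sums):
  P(X=0) = 3/22 + 1/22 + 3/44 + 0 = 1/4
  P(X=1) = 1/44 + 1/44 + 1/44 + 1/11 = 7/44
  P(X=2) = 1/44 + 5/44 + 1/4 + 0 = 17/44
  P(X=3) = 1/44 + 5/44 + 1/44 + 1/22 = 9/44
H(X) = -[(1/4)·log₂(1/4) + (7/44)·log₂(7/44) + (17/44)·log₂(17/44) + (9/44)·log₂(9/44)]
  = 0.50000 + 0.42192 + 0.53008 + 0.46831 = 1.9203 bits

H(Y|X) = Σ_x P(x)·H(Y|X=x):
  X=0: P(X=0) = 1/4, P(Y|X=0) = (6/11, 2/11, 3/11, 0) → H(Y|X=0) = 1.43537
  X=1: P(X=1) = 7/44, P(Y|X=1) = (1/7, 1/7, 1/7, 4/7) → H(Y|X=1) = 1.66450
  X=2: P(X=2) = 17/44, P(Y|X=2) = (1/17, 5/17, 11/17, 0) → H(Y|X=2) = 1.16609
  X=3: P(X=3) = 9/44, P(Y|X=3) = (1/9, 5/9, 1/9, 2/9) → H(Y|X=3) = 1.65774
H(Y|X) = (1/4)·1.43537 + (7/44)·1.66450 + (17/44)·1.16609 + (9/44)·1.65774 = 1.4133 bits

H(X,Y) = -Σ_{x,y} P(x,y) log₂ P(x,y). Per-cell terms -P(x,y)·log₂P(x,y):
  X=0: 0.39197, 0.20270, 0.26417, 0.00000
  X=1: 0.12408, 0.12408, 0.12408, 0.31449
  X=2: 0.12408, 0.35653, 0.50000, 0.00000
  X=3: 0.12408, 0.35653, 0.12408, 0.20270
  (cells with P = 0 contribute 0)
Sum of the 16 terms: H(X,Y) = 3.3336 bits

Chain rule check:
  H(X) + H(Y|X) = 1.9203 + 1.4133 = 3.3336 bits
  H(X,Y) = 3.3336 bits
✓ Chain rule verified.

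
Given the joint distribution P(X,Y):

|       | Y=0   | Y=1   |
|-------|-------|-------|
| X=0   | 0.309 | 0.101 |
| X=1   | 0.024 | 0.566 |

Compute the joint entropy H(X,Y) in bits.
1.4515 bits

H(X,Y) = -Σ_{x,y} P(x,y) log₂ P(x,y). Per-cell terms -P(x,y)·log₂P(x,y):
  X=0: 0.5235, 0.3341
  X=1: 0.1291, 0.4648
Sum of the 4 terms: H(X,Y) = 1.4515 bits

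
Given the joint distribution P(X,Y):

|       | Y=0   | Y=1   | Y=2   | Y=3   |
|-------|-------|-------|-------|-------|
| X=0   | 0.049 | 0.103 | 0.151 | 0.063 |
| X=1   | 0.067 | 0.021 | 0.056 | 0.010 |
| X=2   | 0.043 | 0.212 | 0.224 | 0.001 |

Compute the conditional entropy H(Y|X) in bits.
1.6001 bits

H(Y|X) = H(X,Y) - H(X)

H(X,Y) = -Σ_{x,y} P(x,y) log₂ P(x,y). Per-cell terms -P(x,y)·log₂P(x,y):
  X=0: 0.213203, 0.337766, 0.411834, 0.251276
  X=1: 0.261280, 0.117043, 0.232872, 0.066439
  X=2: 0.195199, 0.474427, 0.483488, 0.009966
Sum of the 12 terms: H(X,Y) = 3.05479 bits

Marginal of X (row sums):
  P(X=0) = 0.049 + 0.103 + 0.151 + 0.063 = 0.366
  P(X=1) = 0.067 + 0.021 + 0.056 + 0.010 = 0.154
  P(X=2) = 0.043 + 0.212 + 0.224 + 0.001 = 0.480
H(X) = -[0.366·log₂(0.366) + 0.154·log₂(0.154) + 0.480·log₂(0.480)]
  = 0.530731 + 0.415646 + 0.508269 = 1.45465 bits

H(Y|X) = H(X,Y) - H(X) = 3.05479 - 1.45465 = 1.6001 bits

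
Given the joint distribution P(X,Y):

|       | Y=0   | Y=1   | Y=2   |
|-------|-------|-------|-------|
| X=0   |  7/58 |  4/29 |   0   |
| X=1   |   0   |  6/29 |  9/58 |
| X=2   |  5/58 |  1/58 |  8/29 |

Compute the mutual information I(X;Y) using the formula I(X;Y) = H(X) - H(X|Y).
0.5219 bits

I(X;Y) = H(X) - H(X|Y)

Marginal of X (row sums):
  P(X=0) = 7/58 + 4/29 + 0 = 15/58
  P(X=1) = 0 + 6/29 + 9/58 = 21/58
  P(X=2) = 5/58 + 1/58 + 8/29 = 11/29
H(X) = -[(15/58)·log₂(15/58) + (21/58)·log₂(21/58) + (11/29)·log₂(11/29)]
  = 0.504592 + 0.530671 + 0.530484 = 1.56575 bits

Marginal of Y (column sums):
  P(Y=0) = 7/58 + 0 + 5/58 = 6/29
  P(Y=1) = 4/29 + 6/29 + 1/58 = 21/58
  P(Y=2) = 0 + 9/58 + 8/29 = 25/58
H(X|Y) = Σ_y P(y)·H(X|Y=y):
  Y=0: P(Y=0) = 6/29, P(X|Y=0) = (7/12, 0, 5/12) → H(X|Y=0) = 0.979869
  Y=1: P(Y=1) = 21/58, P(X|Y=1) = (8/21, 4/7, 1/21) → H(X|Y=1) = 1.200910
  Y=2: P(Y=2) = 25/58, P(X|Y=2) = (0, 9/25, 16/25) → H(X|Y=2) = 0.942683
H(X|Y) = (6/29)·0.979869 + (21/58)·1.200910 + (25/58)·0.942683 = 1.04387 bits

I(X;Y) = H(X) - H(X|Y) = 1.56575 - 1.04387 = 0.5219 bits

Cross-check via I(X;Y) = H(X) + H(Y) - H(X,Y): computing H(Y) from the column sums and H(X,Y) from the 9 cells in the same way gives H(Y) = 1.52428 bits and H(X,Y) = 2.56815 bits, so
I(X;Y) = 1.56575 + 1.52428 - 2.56815 = 0.5219 bits ✓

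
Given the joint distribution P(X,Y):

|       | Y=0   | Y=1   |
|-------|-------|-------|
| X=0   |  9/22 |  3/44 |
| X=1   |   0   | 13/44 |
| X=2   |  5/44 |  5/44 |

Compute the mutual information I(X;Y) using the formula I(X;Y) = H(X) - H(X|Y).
0.4888 bits

I(X;Y) = H(X) - H(X|Y)

Marginal of X (row sums):
  P(X=0) = 9/22 + 3/44 = 21/44
  P(X=1) = 0 + 13/44 = 13/44
  P(X=2) = 5/44 + 5/44 = 5/22
H(X) = -[(21/44)·log₂(21/44) + (13/44)·log₂(13/44) + (5/22)·log₂(5/22)]
  = 0.5093 + 0.5197 + 0.4858 = 1.5148 bits

Marginal of Y (column sums):
  P(Y=0) = 9/22 + 0 + 5/44 = 23/44
  P(Y=1) = 3/44 + 13/44 + 5/44 = 21/44
H(X|Y) = Σ_y P(y)·H(X|Y=y):
  Y=0: P(Y=0) = 23/44, P(X|Y=0) = (18/23, 0, 5/23) → H(X|Y=0) = 0.7554
  Y=1: P(Y=1) = 21/44, P(X|Y=1) = (1/7, 13/21, 5/21) → H(X|Y=1) = 1.3223
H(X|Y) = (23/44)·0.7554 + (21/44)·1.3223 = 1.0260 bits

I(X;Y) = H(X) - H(X|Y) = 1.5148 - 1.0260 = 0.4888 bits

Cross-check via I(X;Y) = H(X) + H(Y) - H(X,Y): computing H(Y) from the column sums and H(X,Y) from the 6 cells in the same way gives H(Y) = 0.9985 bits and H(X,Y) = 2.0245 bits, so
I(X;Y) = 1.5148 + 0.9985 - 2.0245 = 0.4888 bits ✓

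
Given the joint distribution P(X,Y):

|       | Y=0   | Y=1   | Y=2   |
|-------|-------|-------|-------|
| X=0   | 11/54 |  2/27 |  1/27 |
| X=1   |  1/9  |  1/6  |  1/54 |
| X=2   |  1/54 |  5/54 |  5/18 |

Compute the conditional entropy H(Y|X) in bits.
1.1744 bits

H(Y|X) = H(X,Y) - H(X)

H(X,Y) = -Σ_{x,y} P(x,y) log₂ P(x,y). Per-cell terms -P(x,y)·log₂P(x,y):
  X=0: 0.4676, 0.2781, 0.1761
  X=1: 0.3522, 0.4308, 0.1066
  X=2: 0.1066, 0.3179, 0.5133
Sum of the 9 terms: H(X,Y) = 2.7492 bits

Marginal of X (row sums):
  P(X=0) = 11/54 + 2/27 + 1/27 = 17/54
  P(X=1) = 1/9 + 1/6 + 1/54 = 8/27
  P(X=2) = 1/54 + 5/54 + 5/18 = 7/18
H(X) = -[(17/54)·log₂(17/54) + (8/27)·log₂(8/27) + (7/18)·log₂(7/18)]
  = 0.5249 + 0.5200 + 0.5299 = 1.5748 bits

H(Y|X) = H(X,Y) - H(X) = 2.7492 - 1.5748 = 1.1744 bits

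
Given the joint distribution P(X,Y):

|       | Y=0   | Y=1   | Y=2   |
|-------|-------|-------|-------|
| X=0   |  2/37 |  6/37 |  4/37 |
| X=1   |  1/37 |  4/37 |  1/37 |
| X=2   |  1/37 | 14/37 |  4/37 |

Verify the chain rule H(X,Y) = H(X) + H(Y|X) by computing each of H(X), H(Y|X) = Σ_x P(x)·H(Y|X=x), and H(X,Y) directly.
H(X) = 1.4462 bits, H(Y|X) = 1.2007 bits, H(X,Y) = 2.6469 bits

Marginal of X (row sums):
  P(X=0) = 2/37 + 6/37 + 4/37 = 12/37
  P(X=1) = 1/37 + 4/37 + 1/37 = 6/37
  P(X=2) = 1/37 + 14/37 + 4/37 = 19/37
H(X) = -[(12/37)·log₂(12/37) + (6/37)·log₂(6/37) + (19/37)·log₂(19/37)]
  = 0.526862 + 0.425593 + 0.493757 = 1.4462 bits

H(Y|X) = Σ_x P(x)·H(Y|X=x):
  X=0: P(X=0) = 12/37, P(Y|X=0) = (1/6, 1/2, 1/3) → H(Y|X=0) = 1.459148
  X=1: P(X=1) = 6/37, P(Y|X=1) = (1/6, 2/3, 1/6) → H(Y|X=1) = 1.251629
  X=2: P(X=2) = 19/37, P(Y|X=2) = (1/19, 14/19, 4/19) → H(Y|X=2) = 1.021455
H(Y|X) = (12/37)·1.459148 + (6/37)·1.251629 + (19/37)·1.021455 = 1.2007 bits

H(X,Y) = -Σ_{x,y} P(x,y) log₂ P(x,y). Per-cell terms -P(x,y)·log₂P(x,y):
  X=0: 0.227538, 0.425593, 0.346968
  X=1: 0.140796, 0.346968, 0.140796
  X=2: 0.140796, 0.530524, 0.346968
Sum of the 9 terms: H(X,Y) = 2.6469 bits

Chain rule check:
  H(X) + H(Y|X) = 1.4462 + 1.2007 = 2.6469 bits
  H(X,Y) = 2.6469 bits
✓ Chain rule verified.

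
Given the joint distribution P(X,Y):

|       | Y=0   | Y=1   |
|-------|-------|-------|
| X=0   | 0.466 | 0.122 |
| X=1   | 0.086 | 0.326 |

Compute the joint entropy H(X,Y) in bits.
1.7152 bits

H(X,Y) = -Σ_{x,y} P(x,y) log₂ P(x,y). Per-cell terms -P(x,y)·log₂P(x,y):
  X=0: 0.5133, 0.3703
  X=1: 0.3044, 0.5272
Sum of the 4 terms: H(X,Y) = 1.7152 bits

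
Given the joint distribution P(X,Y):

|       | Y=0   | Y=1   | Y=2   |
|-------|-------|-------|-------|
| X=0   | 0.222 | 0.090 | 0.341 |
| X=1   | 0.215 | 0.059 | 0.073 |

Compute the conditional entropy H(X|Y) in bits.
0.8594 bits

H(X|Y) = H(X,Y) - H(Y)

H(X,Y) = -Σ_{x,y} P(x,y) log₂ P(x,y). Per-cell terms -P(x,y)·log₂P(x,y):
  X=0: 0.48204, 0.31265, 0.52929
  X=1: 0.47678, 0.24091, 0.27565
Sum of the 6 terms: H(X,Y) = 2.3173 bits

Marginal of Y (column sums):
  P(Y=0) = 0.222 + 0.215 = 0.437
  P(Y=1) = 0.090 + 0.059 = 0.149
  P(Y=2) = 0.341 + 0.073 = 0.414
H(Y) = -[0.437·log₂(0.437) + 0.149·log₂(0.149) + 0.414·log₂(0.414)]
  = 0.52191 + 0.40925 + 0.52673 = 1.4579 bits

H(X|Y) = H(X,Y) - H(Y) = 2.3173 - 1.4579 = 0.8594 bits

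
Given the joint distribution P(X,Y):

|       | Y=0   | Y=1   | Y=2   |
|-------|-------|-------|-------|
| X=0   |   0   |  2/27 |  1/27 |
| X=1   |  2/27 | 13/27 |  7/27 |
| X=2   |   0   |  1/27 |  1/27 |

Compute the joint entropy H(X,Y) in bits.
2.0972 bits

H(X,Y) = -Σ_{x,y} P(x,y) log₂ P(x,y). Per-cell terms -P(x,y)·log₂P(x,y):
  X=0: 0.00000, 0.27814, 0.17611
  X=1: 0.27814, 0.50770, 0.50492
  X=2: 0.00000, 0.17611, 0.17611
  (cells with P = 0 contribute 0)
Sum of the 9 terms: H(X,Y) = 2.0972 bits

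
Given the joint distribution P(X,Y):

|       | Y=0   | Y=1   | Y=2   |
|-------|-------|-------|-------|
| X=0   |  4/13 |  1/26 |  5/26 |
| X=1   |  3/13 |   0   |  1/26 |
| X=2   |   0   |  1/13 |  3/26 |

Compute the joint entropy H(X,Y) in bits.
2.4745 bits

H(X,Y) = -Σ_{x,y} P(x,y) log₂ P(x,y). Per-cell terms -P(x,y)·log₂P(x,y):
  X=0: 0.5232, 0.1808, 0.4574
  X=1: 0.4882, 0.0000, 0.1808
  X=2: 0.0000, 0.2846, 0.3595
  (cells with P = 0 contribute 0)
Sum of the 9 terms: H(X,Y) = 2.4745 bits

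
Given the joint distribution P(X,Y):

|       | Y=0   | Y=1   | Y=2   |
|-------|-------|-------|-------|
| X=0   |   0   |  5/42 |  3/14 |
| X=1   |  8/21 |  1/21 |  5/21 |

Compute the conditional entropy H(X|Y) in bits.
0.5953 bits

H(X|Y) = H(X,Y) - H(Y)

H(X,Y) = -Σ_{x,y} P(x,y) log₂ P(x,y). Per-cell terms -P(x,y)·log₂P(x,y):
  X=0: 0.0000000, 0.3655225, 0.4762269
  X=1: 0.5304066, 0.2091580, 0.4929498
  (cells with P = 0 contribute 0)
Sum of the 6 terms: H(X,Y) = 2.074264 bits

Marginal of Y (column sums):
  P(Y=0) = 0 + 8/21 = 8/21
  P(Y=1) = 5/42 + 1/21 = 1/6
  P(Y=2) = 3/14 + 5/21 = 19/42
H(Y) = -[(8/21)·log₂(8/21) + (1/6)·log₂(1/6) + (19/42)·log₂(19/42)]
  = 0.5304066 + 0.4308271 + 0.5177002 = 1.478934 bits

H(X|Y) = H(X,Y) - H(Y) = 2.074264 - 1.478934 = 0.5953 bits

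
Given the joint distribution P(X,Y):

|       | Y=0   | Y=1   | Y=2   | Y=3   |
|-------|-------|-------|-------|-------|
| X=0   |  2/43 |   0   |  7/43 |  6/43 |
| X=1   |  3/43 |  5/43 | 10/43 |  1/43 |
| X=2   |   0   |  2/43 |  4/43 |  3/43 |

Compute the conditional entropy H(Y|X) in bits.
1.5429 bits

H(Y|X) = H(X,Y) - H(X)

H(X,Y) = -Σ_{x,y} P(x,y) log₂ P(x,y). Per-cell terms -P(x,y)·log₂P(x,y):
  X=0: 0.20587, 0.00000, 0.42633, 0.39646
  X=1: 0.26800, 0.36097, 0.48938, 0.12619
  X=2: 0.00000, 0.20587, 0.31872, 0.26800
  (cells with P = 0 contribute 0)
Sum of the 12 terms: H(X,Y) = 3.0658 bits

Marginal of X (row sums):
  P(X=0) = 2/43 + 0 + 7/43 + 6/43 = 15/43
  P(X=1) = 3/43 + 5/43 + 10/43 + 1/43 = 19/43
  P(X=2) = 0 + 2/43 + 4/43 + 3/43 = 9/43
H(X) = -[(15/43)·log₂(15/43) + (19/43)·log₂(19/43) + (9/43)·log₂(9/43)]
  = 0.53001 + 0.52066 + 0.47226 = 1.5229 bits

H(Y|X) = H(X,Y) - H(X) = 3.0658 - 1.5229 = 1.5429 bits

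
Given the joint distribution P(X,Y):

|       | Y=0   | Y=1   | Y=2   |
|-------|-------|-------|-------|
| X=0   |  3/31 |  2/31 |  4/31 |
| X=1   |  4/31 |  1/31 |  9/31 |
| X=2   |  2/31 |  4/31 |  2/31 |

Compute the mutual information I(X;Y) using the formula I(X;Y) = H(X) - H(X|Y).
0.1370 bits

I(X;Y) = H(X) - H(X|Y)

Marginal of X (row sums):
  P(X=0) = 3/31 + 2/31 + 4/31 = 9/31
  P(X=1) = 4/31 + 1/31 + 9/31 = 14/31
  P(X=2) = 2/31 + 4/31 + 2/31 = 8/31
H(X) = -[(9/31)·log₂(9/31) + (14/31)·log₂(14/31) + (8/31)·log₂(8/31)]
  = 0.51801 + 0.51793 + 0.50431 = 1.54025 bits

Marginal of Y (column sums):
  P(Y=0) = 3/31 + 4/31 + 2/31 = 9/31
  P(Y=1) = 2/31 + 1/31 + 4/31 = 7/31
  P(Y=2) = 4/31 + 9/31 + 2/31 = 15/31
H(X|Y) = Σ_y P(y)·H(X|Y=y):
  Y=0: P(Y=0) = 9/31, P(X|Y=0) = (1/3, 4/9, 2/9) → H(X|Y=0) = 1.53049
  Y=1: P(Y=1) = 7/31, P(X|Y=1) = (2/7, 1/7, 4/7) → H(X|Y=1) = 1.37878
  Y=2: P(Y=2) = 15/31, P(X|Y=2) = (4/15, 3/5, 2/15) → H(X|Y=2) = 1.33827
H(X|Y) = (9/31)·1.53049 + (7/31)·1.37878 + (15/31)·1.33827 = 1.40322 bits

I(X;Y) = H(X) - H(X|Y) = 1.54025 - 1.40322 = 0.1370 bits

Cross-check via I(X;Y) = H(X) + H(Y) - H(X,Y): computing H(Y) from the column sums and H(X,Y) from the 9 cells in the same way gives H(Y) = 1.50955 bits and H(X,Y) = 2.91277 bits, so
I(X;Y) = 1.54025 + 1.50955 - 2.91277 = 0.1370 bits ✓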